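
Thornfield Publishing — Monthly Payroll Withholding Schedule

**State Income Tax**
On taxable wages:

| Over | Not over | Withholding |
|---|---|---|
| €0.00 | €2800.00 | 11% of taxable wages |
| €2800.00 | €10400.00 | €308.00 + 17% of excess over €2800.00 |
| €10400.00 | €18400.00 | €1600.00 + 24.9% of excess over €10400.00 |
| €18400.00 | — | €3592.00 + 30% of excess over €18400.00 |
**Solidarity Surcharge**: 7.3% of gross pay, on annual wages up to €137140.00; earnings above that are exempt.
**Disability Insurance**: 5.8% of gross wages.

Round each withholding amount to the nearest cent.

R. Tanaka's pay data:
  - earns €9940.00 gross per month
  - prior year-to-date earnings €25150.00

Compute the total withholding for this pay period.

€2823.94

State Income Tax: taxable = €9940.00
  €308.00 + 17% × (€9940.00 − €2800.00) = €308.00 + 17% × €7140.00 = €1521.80
Solidarity Surcharge: 7.3% × €9940.00 = €725.62
Disability Insurance: 5.8% × €9940.00 = €576.52
Total: €1521.80 + €725.62 + €576.52 = €2823.94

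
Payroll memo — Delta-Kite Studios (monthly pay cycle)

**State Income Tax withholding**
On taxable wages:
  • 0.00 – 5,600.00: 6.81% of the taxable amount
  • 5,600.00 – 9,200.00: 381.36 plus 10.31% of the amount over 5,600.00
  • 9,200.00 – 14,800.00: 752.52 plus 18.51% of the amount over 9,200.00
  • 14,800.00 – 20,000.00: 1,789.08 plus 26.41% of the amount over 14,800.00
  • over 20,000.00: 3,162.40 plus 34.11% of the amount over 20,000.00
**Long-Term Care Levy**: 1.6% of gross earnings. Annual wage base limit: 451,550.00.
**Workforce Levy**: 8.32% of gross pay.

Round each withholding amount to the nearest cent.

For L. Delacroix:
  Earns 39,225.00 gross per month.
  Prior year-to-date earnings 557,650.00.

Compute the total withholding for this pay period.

12,983.57

State Income Tax: taxable = 39,225.00
  3,162.40 + 34.11% × (39,225.00 − 20,000.00) = 3,162.40 + 34.11% × 19,225.00 = 9,720.05
Long-Term Care Levy: YTD 557,650.00 ≥ cap 451,550.00 → 0.00
Workforce Levy: 8.32% × 39,225.00 = 3,263.52
Total: 9,720.05 + 0.00 + 3,263.52 = 12,983.57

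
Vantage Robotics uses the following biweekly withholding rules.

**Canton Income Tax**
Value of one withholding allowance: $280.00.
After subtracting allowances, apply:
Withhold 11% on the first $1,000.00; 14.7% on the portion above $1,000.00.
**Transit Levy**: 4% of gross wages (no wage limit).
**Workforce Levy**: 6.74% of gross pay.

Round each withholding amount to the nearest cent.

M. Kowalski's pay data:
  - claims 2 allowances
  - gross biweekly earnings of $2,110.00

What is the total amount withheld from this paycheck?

Canton Income Tax: taxable = $2,110.00 − 2×$280.00 = $1,550.00
  $110.00 + 14.7% × ($1,550.00 − $1,000.00) = $110.00 + 14.7% × $550.00 = $190.85
Transit Levy: 4% × $2,110.00 = $84.40
Workforce Levy: 6.74% × $2,110.00 = $142.21
Total: $190.85 + $84.40 + $142.21 = $417.46

$417.46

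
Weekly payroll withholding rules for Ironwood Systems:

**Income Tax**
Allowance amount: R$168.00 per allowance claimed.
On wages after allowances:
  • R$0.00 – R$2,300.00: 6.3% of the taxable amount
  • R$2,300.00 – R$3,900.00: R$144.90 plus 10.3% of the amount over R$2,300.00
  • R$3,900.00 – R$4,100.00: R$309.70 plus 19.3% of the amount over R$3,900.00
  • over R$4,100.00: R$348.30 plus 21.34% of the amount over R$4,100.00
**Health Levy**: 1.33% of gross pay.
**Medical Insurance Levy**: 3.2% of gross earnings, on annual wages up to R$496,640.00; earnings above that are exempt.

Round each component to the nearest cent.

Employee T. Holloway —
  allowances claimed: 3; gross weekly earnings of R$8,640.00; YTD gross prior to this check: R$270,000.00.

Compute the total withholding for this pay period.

R$1,600.97

Income Tax: taxable = R$8,640.00 − 3×R$168.00 = R$8,136.00
  R$348.30 + 21.34% × (R$8,136.00 − R$4,100.00) = R$348.30 + 21.34% × R$4,036.00 = R$1,209.58
Health Levy: 1.33% × R$8,640.00 = R$114.91
Medical Insurance Levy: 3.2% × R$8,640.00 = R$276.48
Total: R$1,209.58 + R$114.91 + R$276.48 = R$1,600.97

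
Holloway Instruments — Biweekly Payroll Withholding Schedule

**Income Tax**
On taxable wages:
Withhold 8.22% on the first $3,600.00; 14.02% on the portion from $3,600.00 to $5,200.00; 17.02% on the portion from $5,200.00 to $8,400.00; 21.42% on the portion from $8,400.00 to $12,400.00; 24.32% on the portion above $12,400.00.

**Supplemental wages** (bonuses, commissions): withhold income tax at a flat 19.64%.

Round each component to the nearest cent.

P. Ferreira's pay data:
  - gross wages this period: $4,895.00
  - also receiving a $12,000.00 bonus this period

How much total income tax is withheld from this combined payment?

$2,834.28

Income Tax: taxable = $4,895.00
  $295.92 + 14.02% × ($4,895.00 − $3,600.00) = $295.92 + 14.02% × $1,295.00 = $477.48
Supplemental (19.64% flat on bonus): 19.64% × $12,000.00 = $2,356.80
Total income tax: $477.48 + $2,356.80 = $2,834.28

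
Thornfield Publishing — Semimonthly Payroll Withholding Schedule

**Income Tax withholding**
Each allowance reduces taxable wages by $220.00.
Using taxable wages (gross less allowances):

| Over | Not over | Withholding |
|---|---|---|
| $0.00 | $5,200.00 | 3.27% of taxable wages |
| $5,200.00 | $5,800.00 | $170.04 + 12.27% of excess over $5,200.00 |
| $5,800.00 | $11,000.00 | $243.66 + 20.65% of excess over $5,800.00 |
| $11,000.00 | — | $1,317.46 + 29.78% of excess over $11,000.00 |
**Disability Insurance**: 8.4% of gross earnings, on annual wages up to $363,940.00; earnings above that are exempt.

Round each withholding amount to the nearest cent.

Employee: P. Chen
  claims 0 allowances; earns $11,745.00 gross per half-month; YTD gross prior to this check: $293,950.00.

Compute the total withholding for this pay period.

$2,525.90

Income Tax: taxable = $11,745.00
  $1,317.46 + 29.78% × ($11,745.00 − $11,000.00) = $1,317.46 + 29.78% × $745.00 = $1,539.32
Disability Insurance: 8.4% × $11,745.00 = $986.58
Total: $1,539.32 + $986.58 = $2,525.90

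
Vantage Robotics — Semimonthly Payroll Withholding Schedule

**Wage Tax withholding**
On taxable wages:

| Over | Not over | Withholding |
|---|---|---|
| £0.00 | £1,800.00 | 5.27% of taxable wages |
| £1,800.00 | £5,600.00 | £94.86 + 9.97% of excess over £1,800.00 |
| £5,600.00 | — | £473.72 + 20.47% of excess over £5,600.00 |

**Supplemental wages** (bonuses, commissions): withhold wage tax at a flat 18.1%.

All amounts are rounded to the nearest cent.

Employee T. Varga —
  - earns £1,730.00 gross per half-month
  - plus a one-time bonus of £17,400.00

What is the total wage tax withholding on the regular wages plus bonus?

Wage Tax: taxable = £1,730.00
  5.27% × £1,730.00 = £91.17
Supplemental (18.1% flat on bonus): 18.1% × £17,400.00 = £3,149.40
Total wage tax: £91.17 + £3,149.40 = £3,240.57

£3,240.57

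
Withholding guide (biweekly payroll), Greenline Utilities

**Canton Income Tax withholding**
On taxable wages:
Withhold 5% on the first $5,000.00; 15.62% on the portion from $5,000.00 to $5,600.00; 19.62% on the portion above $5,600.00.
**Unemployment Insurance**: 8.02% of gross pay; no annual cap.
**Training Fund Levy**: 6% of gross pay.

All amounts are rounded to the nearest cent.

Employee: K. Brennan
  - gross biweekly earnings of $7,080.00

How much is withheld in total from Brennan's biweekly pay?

$1,626.72

Canton Income Tax: taxable = $7,080.00
  $343.72 + 19.62% × ($7,080.00 − $5,600.00) = $343.72 + 19.62% × $1,480.00 = $634.10
Unemployment Insurance: 8.02% × $7,080.00 = $567.82
Training Fund Levy: 6% × $7,080.00 = $424.80
Total: $634.10 + $567.82 + $424.80 = $1,626.72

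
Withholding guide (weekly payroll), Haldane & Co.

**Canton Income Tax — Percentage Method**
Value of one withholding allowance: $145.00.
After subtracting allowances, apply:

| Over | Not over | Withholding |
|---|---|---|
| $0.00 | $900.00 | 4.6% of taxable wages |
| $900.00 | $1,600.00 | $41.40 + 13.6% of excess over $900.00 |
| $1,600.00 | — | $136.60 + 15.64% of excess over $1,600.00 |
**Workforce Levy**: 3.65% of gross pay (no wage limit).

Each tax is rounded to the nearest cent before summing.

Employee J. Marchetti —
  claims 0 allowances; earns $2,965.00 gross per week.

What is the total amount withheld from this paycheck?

$458.31

Canton Income Tax: taxable = $2,965.00
  $136.60 + 15.64% × ($2,965.00 − $1,600.00) = $136.60 + 15.64% × $1,365.00 = $350.09
Workforce Levy: 3.65% × $2,965.00 = $108.22
Total: $350.09 + $108.22 = $458.31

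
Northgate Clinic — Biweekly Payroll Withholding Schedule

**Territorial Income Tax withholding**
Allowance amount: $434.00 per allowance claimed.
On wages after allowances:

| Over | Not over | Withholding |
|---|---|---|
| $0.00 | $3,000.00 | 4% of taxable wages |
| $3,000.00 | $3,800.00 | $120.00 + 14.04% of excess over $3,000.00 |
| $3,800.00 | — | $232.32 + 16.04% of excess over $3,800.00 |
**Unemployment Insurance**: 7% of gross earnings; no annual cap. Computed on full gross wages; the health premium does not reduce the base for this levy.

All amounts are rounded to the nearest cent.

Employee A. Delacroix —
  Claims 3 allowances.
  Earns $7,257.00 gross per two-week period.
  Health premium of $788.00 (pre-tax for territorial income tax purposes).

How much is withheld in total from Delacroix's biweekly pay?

Territorial Income Tax: taxable = $7,257.00 − $788.00 − 3×$434.00 = $5,167.00
  $232.32 + 16.04% × ($5,167.00 − $3,800.00) = $232.32 + 16.04% × $1,367.00 = $451.59
Unemployment Insurance: 7% × $7,257.00 = $507.99
Total: $451.59 + $507.99 = $959.58

$959.58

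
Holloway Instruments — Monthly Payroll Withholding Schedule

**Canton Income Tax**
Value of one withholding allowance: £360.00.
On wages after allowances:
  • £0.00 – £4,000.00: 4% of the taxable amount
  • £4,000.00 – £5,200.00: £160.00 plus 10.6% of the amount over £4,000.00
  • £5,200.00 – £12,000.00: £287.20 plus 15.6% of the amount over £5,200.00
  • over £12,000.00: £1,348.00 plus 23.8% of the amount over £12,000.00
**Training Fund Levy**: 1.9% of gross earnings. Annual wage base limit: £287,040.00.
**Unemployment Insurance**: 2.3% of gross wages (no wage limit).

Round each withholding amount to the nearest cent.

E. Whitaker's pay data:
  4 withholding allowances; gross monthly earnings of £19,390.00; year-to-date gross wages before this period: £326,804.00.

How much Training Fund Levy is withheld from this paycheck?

Training Fund Levy: YTD £326,804.00 ≥ cap £287,040.00 → £0.00

£0.00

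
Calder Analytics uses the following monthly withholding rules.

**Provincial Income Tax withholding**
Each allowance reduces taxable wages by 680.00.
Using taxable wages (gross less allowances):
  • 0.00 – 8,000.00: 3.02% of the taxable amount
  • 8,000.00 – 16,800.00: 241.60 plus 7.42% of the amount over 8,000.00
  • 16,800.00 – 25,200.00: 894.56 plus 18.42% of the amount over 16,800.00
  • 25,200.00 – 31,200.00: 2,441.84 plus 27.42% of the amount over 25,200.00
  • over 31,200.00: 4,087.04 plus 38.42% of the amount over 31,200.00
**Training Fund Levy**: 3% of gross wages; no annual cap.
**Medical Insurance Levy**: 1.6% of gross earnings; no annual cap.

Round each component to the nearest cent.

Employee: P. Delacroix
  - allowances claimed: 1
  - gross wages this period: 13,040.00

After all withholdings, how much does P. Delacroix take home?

Provincial Income Tax: taxable = 13,040.00 − 1×680.00 = 12,360.00
  241.60 + 7.42% × (12,360.00 − 8,000.00) = 241.60 + 7.42% × 4,360.00 = 565.11
Training Fund Levy: 3% × 13,040.00 = 391.20
Medical Insurance Levy: 1.6% × 13,040.00 = 208.64
Total withheld: 565.11 + 391.20 + 208.64 = 1,164.95
Net pay: 13,040.00 − 1,164.95 = 11,875.05

11,875.05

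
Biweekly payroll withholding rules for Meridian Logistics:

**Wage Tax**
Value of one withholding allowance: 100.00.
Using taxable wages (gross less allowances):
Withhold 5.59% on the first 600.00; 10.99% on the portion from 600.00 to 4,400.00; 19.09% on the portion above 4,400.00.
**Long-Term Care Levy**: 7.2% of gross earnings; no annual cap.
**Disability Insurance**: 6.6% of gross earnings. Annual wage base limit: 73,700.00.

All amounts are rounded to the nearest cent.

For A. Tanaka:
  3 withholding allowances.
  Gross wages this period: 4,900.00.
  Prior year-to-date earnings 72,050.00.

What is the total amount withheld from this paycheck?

Wage Tax: taxable = 4,900.00 − 3×100.00 = 4,600.00
  451.16 + 19.09% × (4,600.00 − 4,400.00) = 451.16 + 19.09% × 200.00 = 489.34
Long-Term Care Levy: 7.2% × 4,900.00 = 352.80
Disability Insurance: cap 73,700.00 − YTD 72,050.00 = 1,650.00 subject; 6.6% × 1,650.00 = 108.90
Total: 489.34 + 352.80 + 108.90 = 951.04

951.04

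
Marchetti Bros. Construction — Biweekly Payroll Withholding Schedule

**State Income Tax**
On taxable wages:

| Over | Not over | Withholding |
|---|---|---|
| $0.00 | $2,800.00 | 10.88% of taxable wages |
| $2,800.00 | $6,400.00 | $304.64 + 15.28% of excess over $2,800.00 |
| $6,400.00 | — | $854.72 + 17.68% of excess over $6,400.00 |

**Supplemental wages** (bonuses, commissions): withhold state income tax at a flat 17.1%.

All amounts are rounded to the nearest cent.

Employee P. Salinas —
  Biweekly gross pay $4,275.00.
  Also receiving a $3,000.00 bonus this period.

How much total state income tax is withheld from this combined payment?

$1,043.02

State Income Tax: taxable = $4,275.00
  $304.64 + 15.28% × ($4,275.00 − $2,800.00) = $304.64 + 15.28% × $1,475.00 = $530.02
Supplemental (17.1% flat on bonus): 17.1% × $3,000.00 = $513.00
Total state income tax: $530.02 + $513.00 = $1,043.02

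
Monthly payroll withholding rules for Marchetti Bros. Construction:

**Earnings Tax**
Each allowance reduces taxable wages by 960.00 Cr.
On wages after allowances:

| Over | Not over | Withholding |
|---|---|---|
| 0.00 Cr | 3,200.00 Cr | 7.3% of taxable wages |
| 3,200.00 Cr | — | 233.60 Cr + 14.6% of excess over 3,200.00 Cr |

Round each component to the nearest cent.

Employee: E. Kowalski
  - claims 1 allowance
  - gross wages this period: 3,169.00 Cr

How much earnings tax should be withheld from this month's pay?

161.26 Cr

Earnings Tax: taxable = 3,169.00 Cr − 1×960.00 Cr = 2,209.00 Cr
  7.3% × 2,209.00 Cr = 161.26 Cr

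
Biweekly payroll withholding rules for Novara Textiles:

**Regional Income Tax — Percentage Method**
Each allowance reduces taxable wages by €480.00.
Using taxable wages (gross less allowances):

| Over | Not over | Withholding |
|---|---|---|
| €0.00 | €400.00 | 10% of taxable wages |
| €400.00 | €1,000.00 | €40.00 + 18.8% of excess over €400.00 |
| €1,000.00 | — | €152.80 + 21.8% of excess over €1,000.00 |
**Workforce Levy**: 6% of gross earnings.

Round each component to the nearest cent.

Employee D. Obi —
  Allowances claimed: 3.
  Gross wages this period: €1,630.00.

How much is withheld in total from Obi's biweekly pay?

Regional Income Tax: taxable = €1,630.00 − 3×€480.00 = €190.00
  10% × €190.00 = €19.00
Workforce Levy: 6% × €1,630.00 = €97.80
Total: €19.00 + €97.80 = €116.80

€116.80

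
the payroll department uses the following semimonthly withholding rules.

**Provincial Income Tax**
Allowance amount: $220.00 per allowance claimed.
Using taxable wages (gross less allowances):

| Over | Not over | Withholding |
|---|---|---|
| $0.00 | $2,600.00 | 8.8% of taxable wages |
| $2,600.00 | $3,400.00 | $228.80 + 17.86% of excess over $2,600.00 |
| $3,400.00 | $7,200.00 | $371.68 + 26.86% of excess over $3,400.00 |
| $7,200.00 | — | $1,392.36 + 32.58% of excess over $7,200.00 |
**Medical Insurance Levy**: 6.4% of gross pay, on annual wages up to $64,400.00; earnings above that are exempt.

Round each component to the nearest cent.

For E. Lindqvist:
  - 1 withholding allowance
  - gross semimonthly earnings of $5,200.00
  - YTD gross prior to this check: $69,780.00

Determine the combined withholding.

$796.07

Provincial Income Tax: taxable = $5,200.00 − 1×$220.00 = $4,980.00
  $371.68 + 26.86% × ($4,980.00 − $3,400.00) = $371.68 + 26.86% × $1,580.00 = $796.07
Medical Insurance Levy: YTD $69,780.00 ≥ cap $64,400.00 → $0.00
Total: $796.07 + $0.00 = $796.07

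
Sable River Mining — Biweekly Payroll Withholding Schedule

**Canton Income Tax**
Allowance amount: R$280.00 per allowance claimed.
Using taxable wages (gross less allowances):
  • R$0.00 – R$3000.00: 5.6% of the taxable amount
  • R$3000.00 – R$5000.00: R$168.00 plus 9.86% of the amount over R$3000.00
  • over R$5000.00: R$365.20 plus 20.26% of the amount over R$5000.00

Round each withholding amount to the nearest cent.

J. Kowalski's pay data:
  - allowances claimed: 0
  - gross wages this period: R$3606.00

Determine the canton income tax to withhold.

R$227.75

Canton Income Tax: taxable = R$3606.00
  R$168.00 + 9.86% × (R$3606.00 − R$3000.00) = R$168.00 + 9.86% × R$606.00 = R$227.75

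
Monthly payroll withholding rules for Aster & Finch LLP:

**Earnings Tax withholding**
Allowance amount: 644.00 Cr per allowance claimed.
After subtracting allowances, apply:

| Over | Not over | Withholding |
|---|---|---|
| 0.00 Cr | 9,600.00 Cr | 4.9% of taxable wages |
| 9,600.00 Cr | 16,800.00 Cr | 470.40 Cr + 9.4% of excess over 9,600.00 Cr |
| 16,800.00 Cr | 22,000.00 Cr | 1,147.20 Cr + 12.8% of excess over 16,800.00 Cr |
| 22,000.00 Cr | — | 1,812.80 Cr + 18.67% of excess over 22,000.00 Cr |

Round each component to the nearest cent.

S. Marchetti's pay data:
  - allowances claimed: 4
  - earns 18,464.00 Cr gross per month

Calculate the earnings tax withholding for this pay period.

1,061.47 Cr

Earnings Tax: taxable = 18,464.00 Cr − 4×644.00 Cr = 15,888.00 Cr
  470.40 Cr + 9.4% × (15,888.00 Cr − 9,600.00 Cr) = 470.40 Cr + 9.4% × 6,288.00 Cr = 1,061.47 Cr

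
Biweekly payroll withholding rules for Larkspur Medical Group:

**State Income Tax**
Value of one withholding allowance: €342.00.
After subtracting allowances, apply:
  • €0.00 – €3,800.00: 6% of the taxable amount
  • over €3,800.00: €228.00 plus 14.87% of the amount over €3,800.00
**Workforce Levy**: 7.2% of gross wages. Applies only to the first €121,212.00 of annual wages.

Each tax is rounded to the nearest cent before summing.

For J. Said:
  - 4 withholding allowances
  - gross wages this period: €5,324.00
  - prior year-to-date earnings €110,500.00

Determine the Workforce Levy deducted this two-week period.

€383.33

Workforce Levy: 7.2% × €5,324.00 = €383.33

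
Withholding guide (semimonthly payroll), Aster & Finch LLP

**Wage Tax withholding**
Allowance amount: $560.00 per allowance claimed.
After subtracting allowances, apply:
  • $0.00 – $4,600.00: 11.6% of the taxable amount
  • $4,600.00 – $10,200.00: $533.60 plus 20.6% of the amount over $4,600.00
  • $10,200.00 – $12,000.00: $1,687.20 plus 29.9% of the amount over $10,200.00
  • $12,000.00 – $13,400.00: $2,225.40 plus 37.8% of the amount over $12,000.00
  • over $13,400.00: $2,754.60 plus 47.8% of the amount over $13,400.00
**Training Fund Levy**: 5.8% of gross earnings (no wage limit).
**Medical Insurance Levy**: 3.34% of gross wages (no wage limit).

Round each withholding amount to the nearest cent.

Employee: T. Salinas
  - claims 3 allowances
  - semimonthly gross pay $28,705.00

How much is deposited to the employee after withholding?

Wage Tax: taxable = $28,705.00 − 3×$560.00 = $27,025.00
  $2,754.60 + 47.8% × ($27,025.00 − $13,400.00) = $2,754.60 + 47.8% × $13,625.00 = $9,267.35
Training Fund Levy: 5.8% × $28,705.00 = $1,664.89
Medical Insurance Levy: 3.34% × $28,705.00 = $958.75
Total withheld: $9,267.35 + $1,664.89 + $958.75 = $11,890.99
Net pay: $28,705.00 − $11,890.99 = $16,814.01

$16,814.01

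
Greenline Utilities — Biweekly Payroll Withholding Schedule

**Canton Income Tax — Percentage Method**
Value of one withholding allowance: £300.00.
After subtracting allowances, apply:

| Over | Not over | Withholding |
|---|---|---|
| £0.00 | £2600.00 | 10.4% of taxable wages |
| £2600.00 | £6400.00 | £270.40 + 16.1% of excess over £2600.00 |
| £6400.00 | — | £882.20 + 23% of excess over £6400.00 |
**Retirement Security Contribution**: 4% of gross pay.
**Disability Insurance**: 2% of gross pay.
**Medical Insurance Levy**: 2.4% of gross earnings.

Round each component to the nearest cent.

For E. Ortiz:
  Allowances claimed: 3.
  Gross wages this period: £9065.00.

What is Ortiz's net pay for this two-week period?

£7015.39

Canton Income Tax: taxable = £9065.00 − 3×£300.00 = £8165.00
  £882.20 + 23% × (£8165.00 − £6400.00) = £882.20 + 23% × £1765.00 = £1288.15
Retirement Security Contribution: 4% × £9065.00 = £362.60
Disability Insurance: 2% × £9065.00 = £181.30
Medical Insurance Levy: 2.4% × £9065.00 = £217.56
Total withheld: £1288.15 + £362.60 + £181.30 + £217.56 = £2049.61
Net pay: £9065.00 − £2049.61 = £7015.39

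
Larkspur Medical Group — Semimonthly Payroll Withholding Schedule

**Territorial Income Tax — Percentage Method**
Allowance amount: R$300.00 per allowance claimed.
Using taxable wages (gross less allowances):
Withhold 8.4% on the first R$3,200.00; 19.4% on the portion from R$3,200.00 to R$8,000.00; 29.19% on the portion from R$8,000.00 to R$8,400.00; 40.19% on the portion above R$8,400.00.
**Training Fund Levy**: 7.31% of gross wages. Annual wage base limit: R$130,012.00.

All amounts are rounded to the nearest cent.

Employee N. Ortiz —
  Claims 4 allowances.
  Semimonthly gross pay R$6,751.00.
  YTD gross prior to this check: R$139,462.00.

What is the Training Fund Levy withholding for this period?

Training Fund Levy: YTD R$139,462.00 ≥ cap R$130,012.00 → R$0.00

R$0.00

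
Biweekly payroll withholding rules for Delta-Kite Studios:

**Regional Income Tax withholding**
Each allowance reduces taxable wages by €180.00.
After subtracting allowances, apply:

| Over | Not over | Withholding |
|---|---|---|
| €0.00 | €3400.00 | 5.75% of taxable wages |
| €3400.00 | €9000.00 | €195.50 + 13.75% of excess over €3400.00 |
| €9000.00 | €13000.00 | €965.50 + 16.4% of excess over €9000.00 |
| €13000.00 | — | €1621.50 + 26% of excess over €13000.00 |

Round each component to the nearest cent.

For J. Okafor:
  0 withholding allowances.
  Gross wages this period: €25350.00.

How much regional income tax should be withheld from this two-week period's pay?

Regional Income Tax: taxable = €25350.00
  €1621.50 + 26% × (€25350.00 − €13000.00) = €1621.50 + 26% × €12350.00 = €4832.50

€4832.50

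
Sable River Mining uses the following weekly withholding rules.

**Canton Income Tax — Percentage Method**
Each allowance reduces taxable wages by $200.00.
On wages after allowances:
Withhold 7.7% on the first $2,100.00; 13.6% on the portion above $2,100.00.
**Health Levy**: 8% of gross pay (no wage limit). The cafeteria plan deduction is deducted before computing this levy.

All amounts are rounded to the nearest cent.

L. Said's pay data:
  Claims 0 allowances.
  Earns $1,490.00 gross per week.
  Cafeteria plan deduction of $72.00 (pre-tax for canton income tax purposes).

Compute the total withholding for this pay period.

Canton Income Tax: taxable = $1,490.00 − $72.00 = $1,418.00
  7.7% × $1,418.00 = $109.19
Health Levy: 8% × $1,418.00 = $113.44
Total: $109.19 + $113.44 = $222.63

$222.63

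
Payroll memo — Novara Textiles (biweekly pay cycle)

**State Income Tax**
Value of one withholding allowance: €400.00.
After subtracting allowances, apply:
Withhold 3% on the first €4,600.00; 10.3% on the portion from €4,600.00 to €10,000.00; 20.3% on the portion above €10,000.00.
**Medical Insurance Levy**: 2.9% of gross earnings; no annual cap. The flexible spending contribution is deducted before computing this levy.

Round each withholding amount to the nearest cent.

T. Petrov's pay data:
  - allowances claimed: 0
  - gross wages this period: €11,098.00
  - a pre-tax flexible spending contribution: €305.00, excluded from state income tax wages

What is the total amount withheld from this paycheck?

State Income Tax: taxable = €11,098.00 − €305.00 = €10,793.00
  €694.20 + 20.3% × (€10,793.00 − €10,000.00) = €694.20 + 20.3% × €793.00 = €855.18
Medical Insurance Levy: 2.9% × €10,793.00 = €313.00
Total: €855.18 + €313.00 = €1,168.18

€1,168.18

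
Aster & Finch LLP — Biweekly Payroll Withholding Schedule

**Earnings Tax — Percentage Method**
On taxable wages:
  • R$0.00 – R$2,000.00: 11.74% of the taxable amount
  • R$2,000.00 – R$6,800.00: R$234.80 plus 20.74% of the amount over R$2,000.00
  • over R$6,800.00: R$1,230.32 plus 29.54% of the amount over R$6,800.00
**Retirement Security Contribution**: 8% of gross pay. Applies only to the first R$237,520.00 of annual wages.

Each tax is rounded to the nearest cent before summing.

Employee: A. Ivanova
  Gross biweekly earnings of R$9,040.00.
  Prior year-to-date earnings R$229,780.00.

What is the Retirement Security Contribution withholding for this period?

R$619.20

Retirement Security Contribution: cap R$237,520.00 − YTD R$229,780.00 = R$7,740.00 subject; 8% × R$7,740.00 = R$619.20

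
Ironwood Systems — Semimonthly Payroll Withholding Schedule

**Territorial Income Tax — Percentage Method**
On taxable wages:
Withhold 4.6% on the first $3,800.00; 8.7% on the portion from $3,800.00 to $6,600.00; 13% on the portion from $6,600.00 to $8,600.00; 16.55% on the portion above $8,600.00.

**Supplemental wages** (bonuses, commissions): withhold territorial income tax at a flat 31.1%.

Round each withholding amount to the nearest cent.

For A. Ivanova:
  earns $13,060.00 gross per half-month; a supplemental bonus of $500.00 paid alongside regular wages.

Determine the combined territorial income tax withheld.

$1,572.03

Territorial Income Tax: taxable = $13,060.00
  $678.40 + 16.55% × ($13,060.00 − $8,600.00) = $678.40 + 16.55% × $4,460.00 = $1,416.53
Supplemental (31.1% flat on bonus): 31.1% × $500.00 = $155.50
Total territorial income tax: $1,416.53 + $155.50 = $1,572.03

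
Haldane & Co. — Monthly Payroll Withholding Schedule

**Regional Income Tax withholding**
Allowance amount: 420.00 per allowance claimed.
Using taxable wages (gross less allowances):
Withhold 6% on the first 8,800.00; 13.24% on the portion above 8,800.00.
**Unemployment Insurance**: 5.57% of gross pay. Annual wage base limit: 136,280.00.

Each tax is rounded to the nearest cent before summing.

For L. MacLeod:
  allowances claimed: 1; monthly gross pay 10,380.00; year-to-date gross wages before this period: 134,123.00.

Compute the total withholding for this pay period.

801.72

Regional Income Tax: taxable = 10,380.00 − 1×420.00 = 9,960.00
  528.00 + 13.24% × (9,960.00 − 8,800.00) = 528.00 + 13.24% × 1,160.00 = 681.58
Unemployment Insurance: cap 136,280.00 − YTD 134,123.00 = 2,157.00 subject; 5.57% × 2,157.00 = 120.14
Total: 681.58 + 120.14 = 801.72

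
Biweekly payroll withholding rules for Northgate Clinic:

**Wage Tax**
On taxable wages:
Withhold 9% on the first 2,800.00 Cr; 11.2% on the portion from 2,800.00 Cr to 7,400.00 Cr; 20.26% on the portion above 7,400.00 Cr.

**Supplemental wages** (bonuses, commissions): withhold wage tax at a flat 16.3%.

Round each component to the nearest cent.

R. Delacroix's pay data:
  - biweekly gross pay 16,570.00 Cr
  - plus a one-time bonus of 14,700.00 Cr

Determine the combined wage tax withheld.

Wage Tax: taxable = 16,570.00 Cr
  767.20 Cr + 20.26% × (16,570.00 Cr − 7,400.00 Cr) = 767.20 Cr + 20.26% × 9,170.00 Cr = 2,625.04 Cr
Supplemental (16.3% flat on bonus): 16.3% × 14,700.00 Cr = 2,396.10 Cr
Total wage tax: 2,625.04 Cr + 2,396.10 Cr = 5,021.14 Cr

5,021.14 Cr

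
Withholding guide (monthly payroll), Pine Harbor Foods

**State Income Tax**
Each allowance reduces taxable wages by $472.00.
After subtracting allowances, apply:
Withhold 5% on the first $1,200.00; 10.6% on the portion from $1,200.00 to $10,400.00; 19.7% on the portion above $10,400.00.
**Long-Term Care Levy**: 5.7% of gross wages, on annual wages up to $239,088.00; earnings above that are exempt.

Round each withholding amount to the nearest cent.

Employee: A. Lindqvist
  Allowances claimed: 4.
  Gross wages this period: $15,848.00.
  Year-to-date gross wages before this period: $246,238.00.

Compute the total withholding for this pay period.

State Income Tax: taxable = $15,848.00 − 4×$472.00 = $13,960.00
  $1,035.20 + 19.7% × ($13,960.00 − $10,400.00) = $1,035.20 + 19.7% × $3,560.00 = $1,736.52
Long-Term Care Levy: YTD $246,238.00 ≥ cap $239,088.00 → $0.00
Total: $1,736.52 + $0.00 = $1,736.52

$1,736.52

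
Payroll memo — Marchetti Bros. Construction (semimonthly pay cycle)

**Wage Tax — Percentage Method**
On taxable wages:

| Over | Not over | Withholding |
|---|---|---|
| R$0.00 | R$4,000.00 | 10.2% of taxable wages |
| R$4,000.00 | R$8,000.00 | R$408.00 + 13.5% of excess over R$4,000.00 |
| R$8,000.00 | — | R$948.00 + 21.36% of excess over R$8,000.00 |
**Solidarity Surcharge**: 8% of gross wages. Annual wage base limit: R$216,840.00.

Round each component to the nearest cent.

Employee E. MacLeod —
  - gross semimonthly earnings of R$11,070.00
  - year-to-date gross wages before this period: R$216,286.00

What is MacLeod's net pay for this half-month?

R$9,421.93

Wage Tax: taxable = R$11,070.00
  R$948.00 + 21.36% × (R$11,070.00 − R$8,000.00) = R$948.00 + 21.36% × R$3,070.00 = R$1,603.75
Solidarity Surcharge: cap R$216,840.00 − YTD R$216,286.00 = R$554.00 subject; 8% × R$554.00 = R$44.32
Total withheld: R$1,603.75 + R$44.32 = R$1,648.07
Net pay: R$11,070.00 − R$1,648.07 = R$9,421.93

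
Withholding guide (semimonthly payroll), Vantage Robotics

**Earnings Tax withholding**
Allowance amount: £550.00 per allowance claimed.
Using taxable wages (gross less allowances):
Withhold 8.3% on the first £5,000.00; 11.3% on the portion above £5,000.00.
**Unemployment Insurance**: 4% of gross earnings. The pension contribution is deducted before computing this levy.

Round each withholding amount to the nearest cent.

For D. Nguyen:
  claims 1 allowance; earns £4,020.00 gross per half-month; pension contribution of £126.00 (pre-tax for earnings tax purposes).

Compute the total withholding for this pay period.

£433.31

Earnings Tax: taxable = £4,020.00 − £126.00 − 1×£550.00 = £3,344.00
  8.3% × £3,344.00 = £277.55
Unemployment Insurance: 4% × £3,894.00 = £155.76
Total: £277.55 + £155.76 = £433.31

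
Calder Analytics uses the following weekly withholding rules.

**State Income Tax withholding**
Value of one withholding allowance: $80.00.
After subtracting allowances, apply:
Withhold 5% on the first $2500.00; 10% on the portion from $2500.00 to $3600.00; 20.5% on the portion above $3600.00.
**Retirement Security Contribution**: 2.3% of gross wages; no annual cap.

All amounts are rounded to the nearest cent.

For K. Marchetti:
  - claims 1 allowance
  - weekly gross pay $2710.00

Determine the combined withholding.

$200.33

State Income Tax: taxable = $2710.00 − 1×$80.00 = $2630.00
  $125.00 + 10% × ($2630.00 − $2500.00) = $125.00 + 10% × $130.00 = $138.00
Retirement Security Contribution: 2.3% × $2710.00 = $62.33
Total: $138.00 + $62.33 = $200.33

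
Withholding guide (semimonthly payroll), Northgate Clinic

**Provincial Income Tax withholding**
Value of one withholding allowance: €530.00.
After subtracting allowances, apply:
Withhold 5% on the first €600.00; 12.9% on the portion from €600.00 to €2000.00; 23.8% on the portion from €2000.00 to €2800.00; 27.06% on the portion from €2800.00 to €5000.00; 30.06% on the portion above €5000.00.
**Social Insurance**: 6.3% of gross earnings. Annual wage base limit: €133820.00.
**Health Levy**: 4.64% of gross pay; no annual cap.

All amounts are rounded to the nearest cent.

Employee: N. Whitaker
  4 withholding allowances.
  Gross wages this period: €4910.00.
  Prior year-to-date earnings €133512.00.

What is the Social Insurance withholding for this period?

Social Insurance: cap €133820.00 − YTD €133512.00 = €308.00 subject; 6.3% × €308.00 = €19.40

€19.40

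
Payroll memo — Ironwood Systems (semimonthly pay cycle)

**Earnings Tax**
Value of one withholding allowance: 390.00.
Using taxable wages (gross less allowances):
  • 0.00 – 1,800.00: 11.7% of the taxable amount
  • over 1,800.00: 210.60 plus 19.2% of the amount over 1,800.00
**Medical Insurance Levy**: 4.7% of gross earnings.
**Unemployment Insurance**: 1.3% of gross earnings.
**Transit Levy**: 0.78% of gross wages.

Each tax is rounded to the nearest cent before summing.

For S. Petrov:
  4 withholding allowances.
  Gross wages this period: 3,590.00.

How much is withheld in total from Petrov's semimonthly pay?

498.16

Earnings Tax: taxable = 3,590.00 − 4×390.00 = 2,030.00
  210.60 + 19.2% × (2,030.00 − 1,800.00) = 210.60 + 19.2% × 230.00 = 254.76
Medical Insurance Levy: 4.7% × 3,590.00 = 168.73
Unemployment Insurance: 1.3% × 3,590.00 = 46.67
Transit Levy: 0.78% × 3,590.00 = 28.00
Total: 254.76 + 168.73 + 46.67 + 28.00 = 498.16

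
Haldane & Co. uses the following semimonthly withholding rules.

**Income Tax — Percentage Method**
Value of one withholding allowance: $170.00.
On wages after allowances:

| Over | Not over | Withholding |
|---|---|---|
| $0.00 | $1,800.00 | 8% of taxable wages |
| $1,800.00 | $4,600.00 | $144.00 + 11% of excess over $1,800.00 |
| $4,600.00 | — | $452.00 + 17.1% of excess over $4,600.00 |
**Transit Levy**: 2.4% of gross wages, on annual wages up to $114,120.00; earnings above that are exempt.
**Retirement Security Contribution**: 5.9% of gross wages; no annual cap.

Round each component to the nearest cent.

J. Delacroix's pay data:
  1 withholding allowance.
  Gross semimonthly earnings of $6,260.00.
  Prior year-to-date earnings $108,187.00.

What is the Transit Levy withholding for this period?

Transit Levy: cap $114,120.00 − YTD $108,187.00 = $5,933.00 subject; 2.4% × $5,933.00 = $142.39

$142.39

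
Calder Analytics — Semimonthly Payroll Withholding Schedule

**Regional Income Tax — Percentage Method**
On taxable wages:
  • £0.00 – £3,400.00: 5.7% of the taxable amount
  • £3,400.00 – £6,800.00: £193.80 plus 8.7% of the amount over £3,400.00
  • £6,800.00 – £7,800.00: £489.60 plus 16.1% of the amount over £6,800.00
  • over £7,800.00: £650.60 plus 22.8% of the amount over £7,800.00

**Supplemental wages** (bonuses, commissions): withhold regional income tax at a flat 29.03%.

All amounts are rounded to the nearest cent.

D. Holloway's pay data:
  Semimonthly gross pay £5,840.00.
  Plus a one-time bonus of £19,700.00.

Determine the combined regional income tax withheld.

Regional Income Tax: taxable = £5,840.00
  £193.80 + 8.7% × (£5,840.00 − £3,400.00) = £193.80 + 8.7% × £2,440.00 = £406.08
Supplemental (29.03% flat on bonus): 29.03% × £19,700.00 = £5,718.91
Total regional income tax: £406.08 + £5,718.91 = £6,124.99

£6,124.99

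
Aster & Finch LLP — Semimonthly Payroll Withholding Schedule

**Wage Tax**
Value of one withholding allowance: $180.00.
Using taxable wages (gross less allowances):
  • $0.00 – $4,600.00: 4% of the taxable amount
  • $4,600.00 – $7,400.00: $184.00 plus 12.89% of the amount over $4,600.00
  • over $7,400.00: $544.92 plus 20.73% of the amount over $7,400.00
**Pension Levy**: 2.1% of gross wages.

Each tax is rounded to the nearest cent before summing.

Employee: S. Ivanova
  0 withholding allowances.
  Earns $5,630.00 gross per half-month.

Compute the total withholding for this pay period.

Wage Tax: taxable = $5,630.00
  $184.00 + 12.89% × ($5,630.00 − $4,600.00) = $184.00 + 12.89% × $1,030.00 = $316.77
Pension Levy: 2.1% × $5,630.00 = $118.23
Total: $316.77 + $118.23 = $435.00

$435.00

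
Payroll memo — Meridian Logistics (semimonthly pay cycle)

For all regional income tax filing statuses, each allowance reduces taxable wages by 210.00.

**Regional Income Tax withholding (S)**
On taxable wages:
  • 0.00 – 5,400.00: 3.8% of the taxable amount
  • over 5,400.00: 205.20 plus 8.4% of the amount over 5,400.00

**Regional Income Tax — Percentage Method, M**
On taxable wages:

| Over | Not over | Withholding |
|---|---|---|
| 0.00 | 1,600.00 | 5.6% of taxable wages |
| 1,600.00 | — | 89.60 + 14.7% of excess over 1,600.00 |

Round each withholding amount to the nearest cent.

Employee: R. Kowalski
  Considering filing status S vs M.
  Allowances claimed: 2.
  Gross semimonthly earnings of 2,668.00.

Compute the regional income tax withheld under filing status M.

184.86

Regional Income Tax (M): taxable = 2,668.00 − 2×210.00 = 2,248.00
  89.60 + 14.7% × (2,248.00 − 1,600.00) = 89.60 + 14.7% × 648.00 = 184.86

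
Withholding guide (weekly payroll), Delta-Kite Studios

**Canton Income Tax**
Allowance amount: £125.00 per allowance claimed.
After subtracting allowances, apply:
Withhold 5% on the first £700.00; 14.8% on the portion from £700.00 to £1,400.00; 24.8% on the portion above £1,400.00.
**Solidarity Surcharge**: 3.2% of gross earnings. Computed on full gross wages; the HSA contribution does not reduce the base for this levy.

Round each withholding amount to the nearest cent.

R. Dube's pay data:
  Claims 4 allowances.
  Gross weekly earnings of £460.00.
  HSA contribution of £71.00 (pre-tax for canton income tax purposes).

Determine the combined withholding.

£14.72

Canton Income Tax: taxable = £460.00 − £71.00 − 4×£125.00 = £-111.00
  Taxable ≤ 0 → £0.00
Solidarity Surcharge: 3.2% × £460.00 = £14.72
Total: £0.00 + £14.72 = £14.72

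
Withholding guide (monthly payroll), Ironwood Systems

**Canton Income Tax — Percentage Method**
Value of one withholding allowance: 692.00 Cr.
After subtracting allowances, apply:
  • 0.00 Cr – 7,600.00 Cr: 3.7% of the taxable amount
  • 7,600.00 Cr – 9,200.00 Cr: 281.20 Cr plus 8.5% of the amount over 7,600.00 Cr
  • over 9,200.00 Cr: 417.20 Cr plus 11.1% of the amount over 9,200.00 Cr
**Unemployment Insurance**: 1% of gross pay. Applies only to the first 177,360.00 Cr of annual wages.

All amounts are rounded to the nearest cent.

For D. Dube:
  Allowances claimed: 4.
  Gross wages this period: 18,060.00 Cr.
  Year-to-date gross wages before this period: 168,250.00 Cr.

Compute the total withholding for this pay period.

Canton Income Tax: taxable = 18,060.00 Cr − 4×692.00 Cr = 15,292.00 Cr
  417.20 Cr + 11.1% × (15,292.00 Cr − 9,200.00 Cr) = 417.20 Cr + 11.1% × 6,092.00 Cr = 1,093.41 Cr
Unemployment Insurance: cap 177,360.00 Cr − YTD 168,250.00 Cr = 9,110.00 Cr subject; 1% × 9,110.00 Cr = 91.10 Cr
Total: 1,093.41 Cr + 91.10 Cr = 1,184.51 Cr

1,184.51 Cr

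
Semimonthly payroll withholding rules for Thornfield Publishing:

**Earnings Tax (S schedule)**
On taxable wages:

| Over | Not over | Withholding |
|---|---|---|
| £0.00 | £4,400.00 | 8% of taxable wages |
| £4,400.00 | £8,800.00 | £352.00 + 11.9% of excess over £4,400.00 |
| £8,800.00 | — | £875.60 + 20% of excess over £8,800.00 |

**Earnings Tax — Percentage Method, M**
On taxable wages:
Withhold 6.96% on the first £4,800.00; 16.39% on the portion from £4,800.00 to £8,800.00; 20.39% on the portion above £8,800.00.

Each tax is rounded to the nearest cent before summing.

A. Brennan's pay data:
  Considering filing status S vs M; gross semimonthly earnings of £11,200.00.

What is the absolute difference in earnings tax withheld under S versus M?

Earnings Tax (S): taxable = £11,200.00
  £875.60 + 20% × (£11,200.00 − £8,800.00) = £875.60 + 20% × £2,400.00 = £1,355.60
Earnings Tax (M): taxable = £11,200.00
  £989.68 + 20.39% × (£11,200.00 − £8,800.00) = £989.68 + 20.39% × £2,400.00 = £1,479.04
Difference: |£1,355.60 − £1,479.04| = £123.44 (higher under M)

£123.44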